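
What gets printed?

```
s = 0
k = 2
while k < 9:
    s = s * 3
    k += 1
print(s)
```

k=2: s = 0*3 = 0
k=3: s = 0*3 = 0
k=4: s = 0*3 = 0
k=5: s = 0*3 = 0
k=6: s = 0*3 = 0
k=7: s = 0*3 = 0
k=8: s = 0*3 = 0

0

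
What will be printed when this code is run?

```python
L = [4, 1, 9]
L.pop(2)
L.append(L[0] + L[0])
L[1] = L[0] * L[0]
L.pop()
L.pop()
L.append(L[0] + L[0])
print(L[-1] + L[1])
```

16

pop(2) removes 9 → [4, 1]
append L[0]+L[0] = 4+4 = 8 → [4, 1, 8]
L[1] = L[0]*L[0] = 4*4 = 16 → [4, 16, 8]
pop() removes 8 → [4, 16]
pop() removes 16 → [4]
append L[0]+L[0] = 4+4 = 8 → [4, 8]
L[-1]+L[1] = 8+8 = 16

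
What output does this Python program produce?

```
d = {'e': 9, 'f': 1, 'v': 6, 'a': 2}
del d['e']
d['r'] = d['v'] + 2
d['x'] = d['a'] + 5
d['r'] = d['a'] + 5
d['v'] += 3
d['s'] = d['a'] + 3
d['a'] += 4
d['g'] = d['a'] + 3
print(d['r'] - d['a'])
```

del 'e' → {'f': 1, 'v': 6, 'a': 2}
d['r'] = d['v']+2 = 8 → {'f': 1, 'v': 6, 'a': 2, 'r': 8}
d['x'] = d['a']+5 = 7 → {'f': 1, 'v': 6, 'a': 2, 'r': 8, 'x': 7}
d['r'] = d['a']+5 = 7 → {'f': 1, 'v': 6, 'a': 2, 'r': 7, 'x': 7}
d['v'] = 6+3 = 9 → {'f': 1, 'v': 9, 'a': 2, 'r': 7, 'x': 7}
d['s'] = d['a']+3 = 5 → {'f': 1, 'v': 9, 'a': 2, 'r': 7, 'x': 7, 's': 5}
d['a'] = 2+4 = 6 → {'f': 1, 'v': 9, 'a': 6, 'r': 7, 'x': 7, 's': 5}
d['g'] = d['a']+3 = 9 → {'f': 1, 'v': 9, 'a': 6, 'r': 7, 'x': 7, 's': 5, 'g': 9}
d['r']-d['a'] = 7-6 = 1

1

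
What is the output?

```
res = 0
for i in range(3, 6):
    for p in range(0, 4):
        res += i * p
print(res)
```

72

i=3,p=0: res = 0+0 = 0
i=3,p=1: res = 0+3 = 3
i=3,p=2: res = 3+6 = 9
i=3,p=3: res = 9+9 = 18
i=4,p=0: res = 18+0 = 18
i=4,p=1: res = 18+4 = 22
i=4,p=2: res = 22+8 = 30
i=4,p=3: res = 30+12 = 42
i=5,p=0: res = 42+0 = 42
i=5,p=1: res = 42+5 = 47
i=5,p=2: res = 47+10 = 57
i=5,p=3: res = 57+15 = 72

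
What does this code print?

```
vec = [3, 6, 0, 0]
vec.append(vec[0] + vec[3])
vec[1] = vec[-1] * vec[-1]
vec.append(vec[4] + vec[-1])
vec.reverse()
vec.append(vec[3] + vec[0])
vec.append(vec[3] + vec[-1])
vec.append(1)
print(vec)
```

append vec[0]+vec[3] = 3+0 = 3 → [3, 6, 0, 0, 3]
vec[1] = vec[-1]*vec[-1] = 3*3 = 9 → [3, 9, 0, 0, 3]
append vec[4]+vec[-1] = 3+3 = 6 → [3, 9, 0, 0, 3, 6]
reverse → [6, 3, 0, 0, 9, 3]
append vec[3]+vec[0] = 0+6 = 6 → [6, 3, 0, 0, 9, 3, 6]
append vec[3]+vec[-1] = 0+6 = 6 → [6, 3, 0, 0, 9, 3, 6, 6]
append 1 → [6, 3, 0, 0, 9, 3, 6, 6, 1]

[6, 3, 0, 0, 9, 3, 6, 6, 1]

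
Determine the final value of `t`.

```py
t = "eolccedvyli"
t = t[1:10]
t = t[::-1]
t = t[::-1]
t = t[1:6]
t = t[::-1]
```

'deccl'

slice [1:10] → 'olccedvyl'
reverse → 'lyvdecclo'
reverse → 'olccedvyl'
slice [1:6] → 'lcced'
reverse → 'deccl'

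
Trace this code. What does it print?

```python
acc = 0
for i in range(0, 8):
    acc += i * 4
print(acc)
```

i=0: acc = 0+0*4 = 0
i=1: acc = 0+1*4 = 4
i=2: acc = 4+2*4 = 12
i=3: acc = 12+3*4 = 24
i=4: acc = 24+4*4 = 40
i=5: acc = 40+5*4 = 60
i=6: acc = 60+6*4 = 84
i=7: acc = 84+7*4 = 112

112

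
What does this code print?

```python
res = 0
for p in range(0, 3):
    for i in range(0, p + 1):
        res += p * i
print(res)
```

7

p=0,i=0: res = 0+0 = 0
p=1,i=0: res = 0+0 = 0
p=1,i=1: res = 0+1 = 1
p=2,i=0: res = 1+0 = 1
p=2,i=1: res = 1+2 = 3
p=2,i=2: res = 3+4 = 7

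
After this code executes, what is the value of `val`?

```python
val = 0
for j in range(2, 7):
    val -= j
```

j=2: val = 0-2 = -2
j=3: val = (-2)-3 = -5
j=4: val = (-5)-4 = -9
j=5: val = (-9)-5 = -14
j=6: val = (-14)-6 = -20

-20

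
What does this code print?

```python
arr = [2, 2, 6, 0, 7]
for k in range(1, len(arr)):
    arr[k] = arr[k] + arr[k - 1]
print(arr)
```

k=1: arr[1] = 2+2 = 4 → [2, 4, 6, 0, 7]
k=2: arr[2] = 6+4 = 10 → [2, 4, 10, 0, 7]
k=3: arr[3] = 0+10 = 10 → [2, 4, 10, 10, 7]
k=4: arr[4] = 7+10 = 17 → [2, 4, 10, 10, 17]

[2, 4, 10, 10, 17]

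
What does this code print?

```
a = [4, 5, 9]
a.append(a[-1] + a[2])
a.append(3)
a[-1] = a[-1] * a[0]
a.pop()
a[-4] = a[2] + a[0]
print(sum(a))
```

append a[-1]+a[2] = 9+9 = 18 → [4, 5, 9, 18]
append 3 → [4, 5, 9, 18, 3]
a[-1] = a[-1]*a[0] = 3*4 = 12 → [4, 5, 9, 18, 12]
pop() removes 12 → [4, 5, 9, 18]
a[-4] = a[2]+a[0] = 9+4 = 13 → [13, 5, 9, 18]
sum = 45

45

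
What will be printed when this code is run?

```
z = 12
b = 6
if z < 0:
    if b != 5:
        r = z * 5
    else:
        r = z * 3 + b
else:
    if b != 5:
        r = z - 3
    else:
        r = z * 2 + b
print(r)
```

9

z=12, b=6
z < 0 is False; b != 5 is True
→ r = z - 3 = 9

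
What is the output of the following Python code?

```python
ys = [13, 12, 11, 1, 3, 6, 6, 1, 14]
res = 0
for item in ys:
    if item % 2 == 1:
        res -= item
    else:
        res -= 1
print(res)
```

-33

item=13: odd, res = 0-13 = -13
item=12: not odd, res = (-13)-1 = -14
item=11: odd, res = (-14)-11 = -25
item=1: odd, res = (-25)-1 = -26
item=3: odd, res = (-26)-3 = -29
item=6: not odd, res = (-29)-1 = -30
item=6: not odd, res = (-30)-1 = -31
item=1: odd, res = (-31)-1 = -32
item=14: not odd, res = (-32)-1 = -33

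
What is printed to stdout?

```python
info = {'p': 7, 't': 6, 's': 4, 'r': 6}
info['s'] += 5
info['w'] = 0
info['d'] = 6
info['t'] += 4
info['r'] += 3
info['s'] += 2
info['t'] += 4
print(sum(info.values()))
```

info['s'] = 4+5 = 9 → {'p': 7, 't': 6, 's': 9, 'r': 6}
info['w'] = 0 → {'p': 7, 't': 6, 's': 9, 'r': 6, 'w': 0}
info['d'] = 6 → {'p': 7, 't': 6, 's': 9, 'r': 6, 'w': 0, 'd': 6}
info['t'] = 6+4 = 10 → {'p': 7, 't': 10, 's': 9, 'r': 6, 'w': 0, 'd': 6}
info['r'] = 6+3 = 9 → {'p': 7, 't': 10, 's': 9, 'r': 9, 'w': 0, 'd': 6}
info['s'] = 9+2 = 11 → {'p': 7, 't': 10, 's': 11, 'r': 9, 'w': 0, 'd': 6}
info['t'] = 10+4 = 14 → {'p': 7, 't': 14, 's': 11, 'r': 9, 'w': 0, 'd': 6}
sum of values = 47

47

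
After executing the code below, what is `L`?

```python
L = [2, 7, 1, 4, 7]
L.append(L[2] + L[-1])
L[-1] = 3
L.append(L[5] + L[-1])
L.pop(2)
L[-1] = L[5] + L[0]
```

append L[2]+L[-1] = 1+7 = 8 → [2, 7, 1, 4, 7, 8]
L[-1] = 3 → [2, 7, 1, 4, 7, 3]
append L[5]+L[-1] = 3+3 = 6 → [2, 7, 1, 4, 7, 3, 6]
pop(2) removes 1 → [2, 7, 4, 7, 3, 6]
L[-1] = L[5]+L[0] = 6+2 = 8 → [2, 7, 4, 7, 3, 8]

[2, 7, 4, 7, 3, 8]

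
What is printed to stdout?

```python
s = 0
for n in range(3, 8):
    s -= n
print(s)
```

n=3: s = 0-3 = -3
n=4: s = (-3)-4 = -7
n=5: s = (-7)-5 = -12
n=6: s = (-12)-6 = -18
n=7: s = (-18)-7 = -25

-25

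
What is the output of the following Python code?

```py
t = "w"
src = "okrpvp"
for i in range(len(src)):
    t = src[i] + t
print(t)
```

i=0: prepend 'o' → 'ow'
i=1: prepend 'k' → 'kow'
i=2: prepend 'r' → 'rkow'
i=3: prepend 'p' → 'prkow'
i=4: prepend 'v' → 'vprkow'
i=5: prepend 'p' → 'pvprkow'

pvprkow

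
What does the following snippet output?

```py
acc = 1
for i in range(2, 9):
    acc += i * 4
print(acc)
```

i=2: acc = 1+2*4 = 9
i=3: acc = 9+3*4 = 21
i=4: acc = 21+4*4 = 37
i=5: acc = 37+5*4 = 57
i=6: acc = 57+6*4 = 81
i=7: acc = 81+7*4 = 109
i=8: acc = 109+8*4 = 141

141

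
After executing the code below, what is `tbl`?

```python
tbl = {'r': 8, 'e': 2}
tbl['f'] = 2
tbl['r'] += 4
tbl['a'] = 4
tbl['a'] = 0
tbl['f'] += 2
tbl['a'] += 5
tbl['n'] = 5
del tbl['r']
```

tbl['f'] = 2 → {'r': 8, 'e': 2, 'f': 2}
tbl['r'] = 8+4 = 12 → {'r': 12, 'e': 2, 'f': 2}
tbl['a'] = 4 → {'r': 12, 'e': 2, 'f': 2, 'a': 4}
tbl['a'] = 0 → {'r': 12, 'e': 2, 'f': 2, 'a': 0}
tbl['f'] = 2+2 = 4 → {'r': 12, 'e': 2, 'f': 4, 'a': 0}
tbl['a'] = 0+5 = 5 → {'r': 12, 'e': 2, 'f': 4, 'a': 5}
tbl['n'] = 5 → {'r': 12, 'e': 2, 'f': 4, 'a': 5, 'n': 5}
del 'r' → {'e': 2, 'f': 4, 'a': 5, 'n': 5}

{'e': 2, 'f': 4, 'a': 5, 'n': 5}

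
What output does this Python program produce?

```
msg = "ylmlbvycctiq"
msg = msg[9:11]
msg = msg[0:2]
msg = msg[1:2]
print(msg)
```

i

slice [9:11] → 'ti'
slice [0:2] → 'ti'
slice [1:2] → 'i'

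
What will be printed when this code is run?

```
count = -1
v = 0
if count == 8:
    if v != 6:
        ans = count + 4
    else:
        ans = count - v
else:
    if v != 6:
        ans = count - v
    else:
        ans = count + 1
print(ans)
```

count=-1, v=0
count == 8 is False; v != 6 is True
→ ans = count - v = -1

-1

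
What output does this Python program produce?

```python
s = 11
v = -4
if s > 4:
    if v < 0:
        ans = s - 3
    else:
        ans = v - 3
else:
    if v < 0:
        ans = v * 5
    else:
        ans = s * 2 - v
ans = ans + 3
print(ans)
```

11

s=11, v=-4
s > 4 is True; v < 0 is True
→ ans = s - 3 = 8
ans = 8+3 = 11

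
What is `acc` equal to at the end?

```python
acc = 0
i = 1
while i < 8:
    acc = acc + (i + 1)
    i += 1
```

35

i=1: acc = 0+2 = 2
i=2: acc = 2+3 = 5
i=3: acc = 5+4 = 9
i=4: acc = 9+5 = 14
i=5: acc = 14+6 = 20
i=6: acc = 20+7 = 27
i=7: acc = 27+8 = 35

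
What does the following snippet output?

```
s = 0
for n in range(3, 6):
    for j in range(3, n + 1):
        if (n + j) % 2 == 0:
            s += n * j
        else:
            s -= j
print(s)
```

n=3,j=3: even sum, s = 0+9 = 9
n=4,j=3: odd sum, s = 9-3 = 6
n=4,j=4: even sum, s = 6+16 = 22
n=5,j=3: even sum, s = 22+15 = 37
n=5,j=4: odd sum, s = 37-4 = 33
n=5,j=5: even sum, s = 33+25 = 58

58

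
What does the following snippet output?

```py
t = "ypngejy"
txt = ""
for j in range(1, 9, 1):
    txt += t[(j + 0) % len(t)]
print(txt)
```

pngejyyp

j=1: add t[1]='p' → 'p'
j=2: add t[2]='n' → 'pn'
j=3: add t[3]='g' → 'png'
j=4: add t[4]='e' → 'pnge'
j=5: add t[5]='j' → 'pngej'
j=6: add t[6]='y' → 'pngejy'
j=7: add t[0]='y' → 'pngejyy'
j=8: add t[1]='p' → 'pngejyyp'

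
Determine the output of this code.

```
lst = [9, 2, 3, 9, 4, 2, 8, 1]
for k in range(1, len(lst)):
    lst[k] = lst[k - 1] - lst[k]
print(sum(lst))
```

k=1: lst[1] = 9-2 = 7 → [9, 7, 3, 9, 4, 2, 8, 1]
k=2: lst[2] = 7-3 = 4 → [9, 7, 4, 9, 4, 2, 8, 1]
k=3: lst[3] = 4-9 = -5 → [9, 7, 4, -5, 4, 2, 8, 1]
k=4: lst[4] = (-5)-4 = -9 → [9, 7, 4, -5, -9, 2, 8, 1]
k=5: lst[5] = (-9)-2 = -11 → [9, 7, 4, -5, -9, -11, 8, 1]
k=6: lst[6] = (-11)-8 = -19 → [9, 7, 4, -5, -9, -11, -19, 1]
k=7: lst[7] = (-19)-1 = -20 → [9, 7, 4, -5, -9, -11, -19, -20]
sum = -44

-44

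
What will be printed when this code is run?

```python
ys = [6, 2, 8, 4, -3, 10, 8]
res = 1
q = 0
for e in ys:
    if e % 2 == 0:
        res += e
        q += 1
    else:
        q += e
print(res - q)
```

36

e=6: even, res = 1+6 = 7; q=1
e=2: even, res = 7+2 = 9; q=2
e=8: even, res = 9+8 = 17; q=3
e=4: even, res = 17+4 = 21; q=4
e=-3: not even; q=1
e=10: even, res = 21+10 = 31; q=2
e=8: even, res = 31+8 = 39; q=3
res-q = 39-3 = 36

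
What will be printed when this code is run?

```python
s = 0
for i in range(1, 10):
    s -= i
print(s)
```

-45

i=1: s = 0-1 = -1
i=2: s = (-1)-2 = -3
i=3: s = (-3)-3 = -6
i=4: s = (-6)-4 = -10
i=5: s = (-10)-5 = -15
i=6: s = (-15)-6 = -21
i=7: s = (-21)-7 = -28
i=8: s = (-28)-8 = -36
i=9: s = (-36)-9 = -45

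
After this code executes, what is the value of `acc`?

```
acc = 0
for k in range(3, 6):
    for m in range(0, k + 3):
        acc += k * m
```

269

k=3,m=0: acc = 0+0 = 0
k=3,m=1: acc = 0+3 = 3
k=3,m=2: acc = 3+6 = 9
k=3,m=3: acc = 9+9 = 18
k=3,m=4: acc = 18+12 = 30
k=3,m=5: acc = 30+15 = 45
k=4,m=0: acc = 45+0 = 45
k=4,m=1: acc = 45+4 = 49
k=4,m=2: acc = 49+8 = 57
k=4,m=3: acc = 57+12 = 69
k=4,m=4: acc = 69+16 = 85
k=4,m=5: acc = 85+20 = 105
k=4,m=6: acc = 105+24 = 129
k=5,m=0: acc = 129+0 = 129
k=5,m=1: acc = 129+5 = 134
k=5,m=2: acc = 134+10 = 144
k=5,m=3: acc = 144+15 = 159
k=5,m=4: acc = 159+20 = 179
k=5,m=5: acc = 179+25 = 204
k=5,m=6: acc = 204+30 = 234
k=5,m=7: acc = 234+35 = 269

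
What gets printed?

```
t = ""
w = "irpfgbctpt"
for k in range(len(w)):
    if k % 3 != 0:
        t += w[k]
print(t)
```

k=0: skip
k=1: add 'r' → 'r'
k=2: add 'p' → 'rp'
k=3: skip
k=4: add 'g' → 'rpg'
k=5: add 'b' → 'rpgb'
k=6: skip
k=7: add 't' → 'rpgbt'
k=8: add 'p' → 'rpgbtp'
k=9: skip

rpgbtp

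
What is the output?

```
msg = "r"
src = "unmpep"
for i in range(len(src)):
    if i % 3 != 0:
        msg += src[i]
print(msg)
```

i=0: skip
i=1: add 'n' → 'rn'
i=2: add 'm' → 'rnm'
i=3: skip
i=4: add 'e' → 'rnme'
i=5: add 'p' → 'rnmep'

rnmep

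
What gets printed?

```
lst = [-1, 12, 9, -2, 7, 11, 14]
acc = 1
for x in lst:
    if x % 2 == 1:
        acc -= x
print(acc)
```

-25

x=-1: odd, acc = 1-(-1) = 2
x=12: not odd
x=9: odd, acc = 2-9 = -7
x=-2: not odd
x=7: odd, acc = (-7)-7 = -14
x=11: odd, acc = (-14)-11 = -25
x=14: not odd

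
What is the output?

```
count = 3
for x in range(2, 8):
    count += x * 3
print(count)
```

84

x=2: count = 3+2*3 = 9
x=3: count = 9+3*3 = 18
x=4: count = 18+4*3 = 30
x=5: count = 30+5*3 = 45
x=6: count = 45+6*3 = 63
x=7: count = 63+7*3 = 84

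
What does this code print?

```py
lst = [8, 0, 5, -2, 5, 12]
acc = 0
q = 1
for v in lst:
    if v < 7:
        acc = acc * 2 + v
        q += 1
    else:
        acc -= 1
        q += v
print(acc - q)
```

v=8: not <7, acc = 0-1 = -1; q=9
v=0: <7, acc = (-1)*2+0 = -2; q=10
v=5: <7, acc = (-2)*2+5 = 1; q=11
v=-2: <7, acc = 1*2+(-2) = 0; q=12
v=5: <7, acc = 0*2+5 = 5; q=13
v=12: not <7, acc = 5-1 = 4; q=25
acc-q = 4-25 = -21

-21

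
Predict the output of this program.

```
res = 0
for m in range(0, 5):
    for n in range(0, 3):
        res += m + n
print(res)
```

45

m=0,n=0: res = 0+0 = 0
m=0,n=1: res = 0+1 = 1
m=0,n=2: res = 1+2 = 3
m=1,n=0: res = 3+1 = 4
m=1,n=1: res = 4+2 = 6
m=1,n=2: res = 6+3 = 9
m=2,n=0: res = 9+2 = 11
m=2,n=1: res = 11+3 = 14
m=2,n=2: res = 14+4 = 18
m=3,n=0: res = 18+3 = 21
m=3,n=1: res = 21+4 = 25
m=3,n=2: res = 25+5 = 30
m=4,n=0: res = 30+4 = 34
m=4,n=1: res = 34+5 = 39
m=4,n=2: res = 39+6 = 45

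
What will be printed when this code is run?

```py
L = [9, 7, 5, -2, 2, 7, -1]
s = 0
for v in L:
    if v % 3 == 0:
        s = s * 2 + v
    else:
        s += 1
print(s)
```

15

v=9: %3==0, s = 0*2+9 = 9
v=7: not %3==0, s = 9+1 = 10
v=5: not %3==0, s = 10+1 = 11
v=-2: not %3==0, s = 11+1 = 12
v=2: not %3==0, s = 12+1 = 13
v=7: not %3==0, s = 13+1 = 14
v=-1: not %3==0, s = 14+1 = 15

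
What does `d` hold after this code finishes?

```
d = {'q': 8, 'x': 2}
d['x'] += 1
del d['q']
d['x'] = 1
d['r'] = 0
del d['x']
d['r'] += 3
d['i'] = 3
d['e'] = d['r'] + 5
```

{'r': 3, 'i': 3, 'e': 8}

d['x'] = 2+1 = 3 → {'q': 8, 'x': 3}
del 'q' → {'x': 3}
d['x'] = 1 → {'x': 1}
d['r'] = 0 → {'x': 1, 'r': 0}
del 'x' → {'r': 0}
d['r'] = 0+3 = 3 → {'r': 3}
d['i'] = 3 → {'r': 3, 'i': 3}
d['e'] = d['r']+5 = 8 → {'r': 3, 'i': 3, 'e': 8}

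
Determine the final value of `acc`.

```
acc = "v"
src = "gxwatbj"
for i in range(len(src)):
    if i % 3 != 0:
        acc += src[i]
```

i=0: skip
i=1: add 'x' → 'vx'
i=2: add 'w' → 'vxw'
i=3: skip
i=4: add 't' → 'vxwt'
i=5: add 'b' → 'vxwtb'
i=6: skip

'vxwtb'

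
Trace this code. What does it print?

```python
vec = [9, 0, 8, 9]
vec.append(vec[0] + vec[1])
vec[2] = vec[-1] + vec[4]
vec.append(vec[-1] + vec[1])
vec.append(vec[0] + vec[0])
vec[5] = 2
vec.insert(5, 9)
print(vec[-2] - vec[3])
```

-7

append vec[0]+vec[1] = 9+0 = 9 → [9, 0, 8, 9, 9]
vec[2] = vec[-1]+vec[4] = 9+9 = 18 → [9, 0, 18, 9, 9]
append vec[-1]+vec[1] = 9+0 = 9 → [9, 0, 18, 9, 9, 9]
append vec[0]+vec[0] = 9+9 = 18 → [9, 0, 18, 9, 9, 9, 18]
vec[5] = 2 → [9, 0, 18, 9, 9, 2, 18]
insert 9 at 5 → [9, 0, 18, 9, 9, 9, 2, 18]
vec[-2]-vec[3] = 2-9 = -7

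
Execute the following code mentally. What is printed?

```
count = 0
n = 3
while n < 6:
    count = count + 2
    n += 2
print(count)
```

n=3: count = 0+2 = 2
n=5: count = 2+2 = 4

4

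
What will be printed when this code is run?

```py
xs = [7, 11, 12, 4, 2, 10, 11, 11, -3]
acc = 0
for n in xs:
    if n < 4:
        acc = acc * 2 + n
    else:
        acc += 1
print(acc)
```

n=7: not <4, acc = 0+1 = 1
n=11: not <4, acc = 1+1 = 2
n=12: not <4, acc = 2+1 = 3
n=4: not <4, acc = 3+1 = 4
n=2: <4, acc = 4*2+2 = 10
n=10: not <4, acc = 10+1 = 11
n=11: not <4, acc = 11+1 = 12
n=11: not <4, acc = 12+1 = 13
n=-3: <4, acc = 13*2+(-3) = 23

23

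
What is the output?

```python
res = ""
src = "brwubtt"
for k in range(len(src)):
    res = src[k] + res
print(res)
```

ttbuwrb

k=0: prepend 'b' → 'b'
k=1: prepend 'r' → 'rb'
k=2: prepend 'w' → 'wrb'
k=3: prepend 'u' → 'uwrb'
k=4: prepend 'b' → 'buwrb'
k=5: prepend 't' → 'tbuwrb'
k=6: prepend 't' → 'ttbuwrb'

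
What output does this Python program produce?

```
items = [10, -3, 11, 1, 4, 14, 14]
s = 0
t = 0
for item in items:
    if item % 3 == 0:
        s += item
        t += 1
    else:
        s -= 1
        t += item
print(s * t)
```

-495

item=10: not %3==0, s = 0-1 = -1; t=10
item=-3: %3==0, s = (-1)+(-3) = -4; t=11
item=11: not %3==0, s = (-4)-1 = -5; t=22
item=1: not %3==0, s = (-5)-1 = -6; t=23
item=4: not %3==0, s = (-6)-1 = -7; t=27
item=14: not %3==0, s = (-7)-1 = -8; t=41
item=14: not %3==0, s = (-8)-1 = -9; t=55
s*t = (-9)*55 = -495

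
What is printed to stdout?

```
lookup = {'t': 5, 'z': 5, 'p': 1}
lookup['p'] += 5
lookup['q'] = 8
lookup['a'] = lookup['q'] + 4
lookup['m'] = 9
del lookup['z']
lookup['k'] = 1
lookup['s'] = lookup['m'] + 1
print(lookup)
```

{'t': 5, 'p': 6, 'q': 8, 'a': 12, 'm': 9, 'k': 1, 's': 10}

lookup['p'] = 1+5 = 6 → {'t': 5, 'z': 5, 'p': 6}
lookup['q'] = 8 → {'t': 5, 'z': 5, 'p': 6, 'q': 8}
lookup['a'] = lookup['q']+4 = 12 → {'t': 5, 'z': 5, 'p': 6, 'q': 8, 'a': 12}
lookup['m'] = 9 → {'t': 5, 'z': 5, 'p': 6, 'q': 8, 'a': 12, 'm': 9}
del 'z' → {'t': 5, 'p': 6, 'q': 8, 'a': 12, 'm': 9}
lookup['k'] = 1 → {'t': 5, 'p': 6, 'q': 8, 'a': 12, 'm': 9, 'k': 1}
lookup['s'] = lookup['m']+1 = 10 → {'t': 5, 'p': 6, 'q': 8, 'a': 12, 'm': 9, 'k': 1, 's': 10}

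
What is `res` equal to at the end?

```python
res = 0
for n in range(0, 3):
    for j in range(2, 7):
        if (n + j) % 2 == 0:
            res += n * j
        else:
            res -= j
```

n=0,j=2: even sum, res = 0+0 = 0
n=0,j=3: odd sum, res = 0-3 = -3
n=0,j=4: even sum, res = (-3)+0 = -3
n=0,j=5: odd sum, res = (-3)-5 = -8
n=0,j=6: even sum, res = (-8)+0 = -8
n=1,j=2: odd sum, res = (-8)-2 = -10
n=1,j=3: even sum, res = (-10)+3 = -7
n=1,j=4: odd sum, res = (-7)-4 = -11
n=1,j=5: even sum, res = (-11)+5 = -6
n=1,j=6: odd sum, res = (-6)-6 = -12
n=2,j=2: even sum, res = (-12)+4 = -8
n=2,j=3: odd sum, res = (-8)-3 = -11
n=2,j=4: even sum, res = (-11)+8 = -3
n=2,j=5: odd sum, res = (-3)-5 = -8
n=2,j=6: even sum, res = (-8)+12 = 4

4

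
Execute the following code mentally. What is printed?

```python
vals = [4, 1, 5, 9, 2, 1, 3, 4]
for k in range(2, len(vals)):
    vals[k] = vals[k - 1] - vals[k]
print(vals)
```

k=2: vals[2] = 1-5 = -4 → [4, 1, -4, 9, 2, 1, 3, 4]
k=3: vals[3] = (-4)-9 = -13 → [4, 1, -4, -13, 2, 1, 3, 4]
k=4: vals[4] = (-13)-2 = -15 → [4, 1, -4, -13, -15, 1, 3, 4]
k=5: vals[5] = (-15)-1 = -16 → [4, 1, -4, -13, -15, -16, 3, 4]
k=6: vals[6] = (-16)-3 = -19 → [4, 1, -4, -13, -15, -16, -19, 4]
k=7: vals[7] = (-19)-4 = -23 → [4, 1, -4, -13, -15, -16, -19, -23]

[4, 1, -4, -13, -15, -16, -19, -23]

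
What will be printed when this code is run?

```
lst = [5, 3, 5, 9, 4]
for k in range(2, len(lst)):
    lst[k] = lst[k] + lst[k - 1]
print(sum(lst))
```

54

k=2: lst[2] = 5+3 = 8 → [5, 3, 8, 9, 4]
k=3: lst[3] = 9+8 = 17 → [5, 3, 8, 17, 4]
k=4: lst[4] = 4+17 = 21 → [5, 3, 8, 17, 21]
sum = 54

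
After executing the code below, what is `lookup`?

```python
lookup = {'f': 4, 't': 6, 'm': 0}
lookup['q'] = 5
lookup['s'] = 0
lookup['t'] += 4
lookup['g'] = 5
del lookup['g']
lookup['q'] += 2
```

{'f': 4, 't': 10, 'm': 0, 'q': 7, 's': 0}

lookup['q'] = 5 → {'f': 4, 't': 6, 'm': 0, 'q': 5}
lookup['s'] = 0 → {'f': 4, 't': 6, 'm': 0, 'q': 5, 's': 0}
lookup['t'] = 6+4 = 10 → {'f': 4, 't': 10, 'm': 0, 'q': 5, 's': 0}
lookup['g'] = 5 → {'f': 4, 't': 10, 'm': 0, 'q': 5, 's': 0, 'g': 5}
del 'g' → {'f': 4, 't': 10, 'm': 0, 'q': 5, 's': 0}
lookup['q'] = 5+2 = 7 → {'f': 4, 't': 10, 'm': 0, 'q': 7, 's': 0}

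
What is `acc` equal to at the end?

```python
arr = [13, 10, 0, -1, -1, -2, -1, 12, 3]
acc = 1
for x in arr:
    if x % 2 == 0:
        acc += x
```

21

x=13: not even
x=10: even, acc = 1+10 = 11
x=0: even, acc = 11+0 = 11
x=-1: not even
x=-1: not even
x=-2: even, acc = 11+(-2) = 9
x=-1: not even
x=12: even, acc = 9+12 = 21
x=3: not even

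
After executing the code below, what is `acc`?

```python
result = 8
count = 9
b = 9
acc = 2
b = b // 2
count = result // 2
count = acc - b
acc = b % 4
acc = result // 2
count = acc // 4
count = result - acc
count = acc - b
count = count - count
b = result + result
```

b = 9//2 = 4
count = 8//2 = 4
count = 2-4 = -2
acc = 4%4 = 0
acc = 8//2 = 4
count = 4//4 = 1
count = 8-4 = 4
count = 4-4 = 0
count = 0-0 = 0
b = 8+8 = 16

4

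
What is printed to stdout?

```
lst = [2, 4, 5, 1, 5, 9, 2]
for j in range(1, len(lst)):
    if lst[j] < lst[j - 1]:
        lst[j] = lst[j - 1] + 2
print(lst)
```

[2, 4, 5, 7, 9, 9, 11]

j=1: 4>=2, unchanged → [2, 4, 5, 1, 5, 9, 2]
j=2: 5>=4, unchanged → [2, 4, 5, 1, 5, 9, 2]
j=3: 1<5, lst[3] = 5+2 = 7 → [2, 4, 5, 7, 5, 9, 2]
j=4: 5<7, lst[4] = 7+2 = 9 → [2, 4, 5, 7, 9, 9, 2]
j=5: 9>=9, unchanged → [2, 4, 5, 7, 9, 9, 2]
j=6: 2<9, lst[6] = 9+2 = 11 → [2, 4, 5, 7, 9, 9, 11]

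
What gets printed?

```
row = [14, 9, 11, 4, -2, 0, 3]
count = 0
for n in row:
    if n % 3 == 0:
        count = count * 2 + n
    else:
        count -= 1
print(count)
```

n=14: not %3==0, count = 0-1 = -1
n=9: %3==0, count = (-1)*2+9 = 7
n=11: not %3==0, count = 7-1 = 6
n=4: not %3==0, count = 6-1 = 5
n=-2: not %3==0, count = 5-1 = 4
n=0: %3==0, count = 4*2+0 = 8
n=3: %3==0, count = 8*2+3 = 19

19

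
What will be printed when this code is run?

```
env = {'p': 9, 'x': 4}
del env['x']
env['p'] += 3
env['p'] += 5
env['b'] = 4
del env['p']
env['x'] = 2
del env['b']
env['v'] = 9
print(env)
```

del 'x' → {'p': 9}
env['p'] = 9+3 = 12 → {'p': 12}
env['p'] = 12+5 = 17 → {'p': 17}
env['b'] = 4 → {'p': 17, 'b': 4}
del 'p' → {'b': 4}
env['x'] = 2 → {'b': 4, 'x': 2}
del 'b' → {'x': 2}
env['v'] = 9 → {'x': 2, 'v': 9}

{'x': 2, 'v': 9}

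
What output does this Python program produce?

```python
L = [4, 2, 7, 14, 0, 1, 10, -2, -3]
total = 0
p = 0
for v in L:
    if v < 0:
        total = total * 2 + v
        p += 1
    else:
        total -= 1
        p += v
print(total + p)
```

v=4: not <0, total = 0-1 = -1; p=4
v=2: not <0, total = (-1)-1 = -2; p=6
v=7: not <0, total = (-2)-1 = -3; p=13
v=14: not <0, total = (-3)-1 = -4; p=27
v=0: not <0, total = (-4)-1 = -5; p=27
v=1: not <0, total = (-5)-1 = -6; p=28
v=10: not <0, total = (-6)-1 = -7; p=38
v=-2: <0, total = (-7)*2+(-2) = -16; p=39
v=-3: <0, total = (-16)*2+(-3) = -35; p=40
total+p = (-35)+40 = 5

5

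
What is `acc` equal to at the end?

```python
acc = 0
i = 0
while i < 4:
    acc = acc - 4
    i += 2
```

i=0: acc = 0-4 = -4
i=2: acc = (-4)-4 = -8

-8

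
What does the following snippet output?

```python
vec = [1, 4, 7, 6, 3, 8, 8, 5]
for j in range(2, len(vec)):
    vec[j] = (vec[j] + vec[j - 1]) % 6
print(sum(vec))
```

26

j=2: vec[2] = (7+4)%6 = 5 → [1, 4, 5, 6, 3, 8, 8, 5]
j=3: vec[3] = (6+5)%6 = 5 → [1, 4, 5, 5, 3, 8, 8, 5]
j=4: vec[4] = (3+5)%6 = 2 → [1, 4, 5, 5, 2, 8, 8, 5]
j=5: vec[5] = (8+2)%6 = 4 → [1, 4, 5, 5, 2, 4, 8, 5]
j=6: vec[6] = (8+4)%6 = 0 → [1, 4, 5, 5, 2, 4, 0, 5]
j=7: vec[7] = (5+0)%6 = 5 → [1, 4, 5, 5, 2, 4, 0, 5]
sum = 26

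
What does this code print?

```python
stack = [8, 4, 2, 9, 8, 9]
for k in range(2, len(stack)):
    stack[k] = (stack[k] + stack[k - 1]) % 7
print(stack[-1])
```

k=2: stack[2] = (2+4)%7 = 6 → [8, 4, 6, 9, 8, 9]
k=3: stack[3] = (9+6)%7 = 1 → [8, 4, 6, 1, 8, 9]
k=4: stack[4] = (8+1)%7 = 2 → [8, 4, 6, 1, 2, 9]
k=5: stack[5] = (9+2)%7 = 4 → [8, 4, 6, 1, 2, 4]

4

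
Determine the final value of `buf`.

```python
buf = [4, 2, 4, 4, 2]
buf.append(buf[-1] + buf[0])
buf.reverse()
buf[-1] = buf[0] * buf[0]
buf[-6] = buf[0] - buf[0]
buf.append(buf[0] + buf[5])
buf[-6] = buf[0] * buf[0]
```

append buf[-1]+buf[0] = 2+4 = 6 → [4, 2, 4, 4, 2, 6]
reverse → [6, 2, 4, 4, 2, 4]
buf[-1] = buf[0]*buf[0] = 6*6 = 36 → [6, 2, 4, 4, 2, 36]
buf[-6] = buf[0]-buf[0] = 6-6 = 0 → [0, 2, 4, 4, 2, 36]
append buf[0]+buf[5] = 0+36 = 36 → [0, 2, 4, 4, 2, 36, 36]
buf[-6] = buf[0]*buf[0] = 0*0 = 0 → [0, 0, 4, 4, 2, 36, 36]

[0, 0, 4, 4, 2, 36, 36]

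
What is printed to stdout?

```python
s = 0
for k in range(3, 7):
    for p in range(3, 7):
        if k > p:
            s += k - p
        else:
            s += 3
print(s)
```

40

k=3,p=3: not 3>3, s = 0+3 = 3
k=3,p=4: not 3>4, s = 3+3 = 6
k=3,p=5: not 3>5, s = 6+3 = 9
k=3,p=6: not 3>6, s = 9+3 = 12
k=4,p=3: 4>3, s = 12+1 = 13
k=4,p=4: not 4>4, s = 13+3 = 16
k=4,p=5: not 4>5, s = 16+3 = 19
k=4,p=6: not 4>6, s = 19+3 = 22
k=5,p=3: 5>3, s = 22+2 = 24
k=5,p=4: 5>4, s = 24+1 = 25
k=5,p=5: not 5>5, s = 25+3 = 28
k=5,p=6: not 5>6, s = 28+3 = 31
k=6,p=3: 6>3, s = 31+3 = 34
k=6,p=4: 6>4, s = 34+2 = 36
k=6,p=5: 6>5, s = 36+1 = 37
k=6,p=6: not 6>6, s = 37+3 = 40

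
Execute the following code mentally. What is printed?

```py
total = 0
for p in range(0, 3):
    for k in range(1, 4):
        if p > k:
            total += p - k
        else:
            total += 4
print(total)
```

p=0,k=1: not 0>1, total = 0+4 = 4
p=0,k=2: not 0>2, total = 4+4 = 8
p=0,k=3: not 0>3, total = 8+4 = 12
p=1,k=1: not 1>1, total = 12+4 = 16
p=1,k=2: not 1>2, total = 16+4 = 20
p=1,k=3: not 1>3, total = 20+4 = 24
p=2,k=1: 2>1, total = 24+1 = 25
p=2,k=2: not 2>2, total = 25+4 = 29
p=2,k=3: not 2>3, total = 29+4 = 33

33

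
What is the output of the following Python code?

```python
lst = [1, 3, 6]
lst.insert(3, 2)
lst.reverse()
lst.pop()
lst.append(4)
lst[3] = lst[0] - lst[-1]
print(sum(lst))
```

9

insert 2 at 3 → [1, 3, 6, 2]
reverse → [2, 6, 3, 1]
pop() removes 1 → [2, 6, 3]
append 4 → [2, 6, 3, 4]
lst[3] = lst[0]-lst[-1] = 2-4 = -2 → [2, 6, 3, -2]
sum = 9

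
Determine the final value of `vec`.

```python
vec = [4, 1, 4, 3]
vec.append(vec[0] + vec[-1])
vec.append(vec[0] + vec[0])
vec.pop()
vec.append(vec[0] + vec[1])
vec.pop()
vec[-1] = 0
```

[4, 1, 4, 3, 0]

append vec[0]+vec[-1] = 4+3 = 7 → [4, 1, 4, 3, 7]
append vec[0]+vec[0] = 4+4 = 8 → [4, 1, 4, 3, 7, 8]
pop() removes 8 → [4, 1, 4, 3, 7]
append vec[0]+vec[1] = 4+1 = 5 → [4, 1, 4, 3, 7, 5]
pop() removes 5 → [4, 1, 4, 3, 7]
vec[-1] = 0 → [4, 1, 4, 3, 0]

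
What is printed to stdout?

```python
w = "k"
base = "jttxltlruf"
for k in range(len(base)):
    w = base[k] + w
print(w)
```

furltlxttjk

k=0: prepend 'j' → 'jk'
k=1: prepend 't' → 'tjk'
k=2: prepend 't' → 'ttjk'
k=3: prepend 'x' → 'xttjk'
k=4: prepend 'l' → 'lxttjk'
k=5: prepend 't' → 'tlxttjk'
k=6: prepend 'l' → 'ltlxttjk'
k=7: prepend 'r' → 'rltlxttjk'
k=8: prepend 'u' → 'urltlxttjk'
k=9: prepend 'f' → 'furltlxttjk'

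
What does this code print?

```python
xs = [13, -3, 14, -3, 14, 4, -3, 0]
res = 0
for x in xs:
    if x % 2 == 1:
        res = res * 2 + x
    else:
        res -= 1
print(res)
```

x=13: odd, res = 0*2+13 = 13
x=-3: odd, res = 13*2+(-3) = 23
x=14: not odd, res = 23-1 = 22
x=-3: odd, res = 22*2+(-3) = 41
x=14: not odd, res = 41-1 = 40
x=4: not odd, res = 40-1 = 39
x=-3: odd, res = 39*2+(-3) = 75
x=0: not odd, res = 75-1 = 74

74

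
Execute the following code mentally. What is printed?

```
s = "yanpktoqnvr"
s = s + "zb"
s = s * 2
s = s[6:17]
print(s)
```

oqnvrzbyanp

+ 'zb' → 'yanpktoqnvrzb'
repeat ×2 → 'yanpktoqnvrzbyanpktoqnvrzb'
slice [6:17] → 'oqnvrzbyanp'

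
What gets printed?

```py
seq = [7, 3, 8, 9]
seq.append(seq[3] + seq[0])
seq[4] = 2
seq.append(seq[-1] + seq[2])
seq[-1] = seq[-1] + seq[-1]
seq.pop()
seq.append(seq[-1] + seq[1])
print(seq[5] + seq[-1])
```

10

append seq[3]+seq[0] = 9+7 = 16 → [7, 3, 8, 9, 16]
seq[4] = 2 → [7, 3, 8, 9, 2]
append seq[-1]+seq[2] = 2+8 = 10 → [7, 3, 8, 9, 2, 10]
seq[-1] = seq[-1]+seq[-1] = 10+10 = 20 → [7, 3, 8, 9, 2, 20]
pop() removes 20 → [7, 3, 8, 9, 2]
append seq[-1]+seq[1] = 2+3 = 5 → [7, 3, 8, 9, 2, 5]
seq[5]+seq[-1] = 5+5 = 10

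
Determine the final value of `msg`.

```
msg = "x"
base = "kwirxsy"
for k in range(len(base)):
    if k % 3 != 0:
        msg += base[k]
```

'xwixs'

k=0: skip
k=1: add 'w' → 'xw'
k=2: add 'i' → 'xwi'
k=3: skip
k=4: add 'x' → 'xwix'
k=5: add 's' → 'xwixs'
k=6: skip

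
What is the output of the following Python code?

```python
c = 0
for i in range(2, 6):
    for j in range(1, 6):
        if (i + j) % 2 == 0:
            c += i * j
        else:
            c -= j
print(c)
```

i=2,j=1: odd sum, c = 0-1 = -1
i=2,j=2: even sum, c = (-1)+4 = 3
i=2,j=3: odd sum, c = 3-3 = 0
i=2,j=4: even sum, c = 0+8 = 8
i=2,j=5: odd sum, c = 8-5 = 3
i=3,j=1: even sum, c = 3+3 = 6
i=3,j=2: odd sum, c = 6-2 = 4
i=3,j=3: even sum, c = 4+9 = 13
i=3,j=4: odd sum, c = 13-4 = 9
i=3,j=5: even sum, c = 9+15 = 24
i=4,j=1: odd sum, c = 24-1 = 23
i=4,j=2: even sum, c = 23+8 = 31
i=4,j=3: odd sum, c = 31-3 = 28
i=4,j=4: even sum, c = 28+16 = 44
i=4,j=5: odd sum, c = 44-5 = 39
i=5,j=1: even sum, c = 39+5 = 44
i=5,j=2: odd sum, c = 44-2 = 42
i=5,j=3: even sum, c = 42+15 = 57
i=5,j=4: odd sum, c = 57-4 = 53
i=5,j=5: even sum, c = 53+25 = 78

78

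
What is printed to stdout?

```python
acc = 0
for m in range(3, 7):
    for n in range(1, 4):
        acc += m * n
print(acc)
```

m=3,n=1: acc = 0+3 = 3
m=3,n=2: acc = 3+6 = 9
m=3,n=3: acc = 9+9 = 18
m=4,n=1: acc = 18+4 = 22
m=4,n=2: acc = 22+8 = 30
m=4,n=3: acc = 30+12 = 42
m=5,n=1: acc = 42+5 = 47
m=5,n=2: acc = 47+10 = 57
m=5,n=3: acc = 57+15 = 72
m=6,n=1: acc = 72+6 = 78
m=6,n=2: acc = 78+12 = 90
m=6,n=3: acc = 90+18 = 108

108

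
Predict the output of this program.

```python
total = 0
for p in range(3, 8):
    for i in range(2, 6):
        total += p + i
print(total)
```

p=3,i=2: total = 0+5 = 5
p=3,i=3: total = 5+6 = 11
p=3,i=4: total = 11+7 = 18
p=3,i=5: total = 18+8 = 26
p=4,i=2: total = 26+6 = 32
p=4,i=3: total = 32+7 = 39
p=4,i=4: total = 39+8 = 47
p=4,i=5: total = 47+9 = 56
p=5,i=2: total = 56+7 = 63
p=5,i=3: total = 63+8 = 71
p=5,i=4: total = 71+9 = 80
p=5,i=5: total = 80+10 = 90
p=6,i=2: total = 90+8 = 98
p=6,i=3: total = 98+9 = 107
p=6,i=4: total = 107+10 = 117
p=6,i=5: total = 117+11 = 128
p=7,i=2: total = 128+9 = 137
p=7,i=3: total = 137+10 = 147
p=7,i=4: total = 147+11 = 158
p=7,i=5: total = 158+12 = 170

170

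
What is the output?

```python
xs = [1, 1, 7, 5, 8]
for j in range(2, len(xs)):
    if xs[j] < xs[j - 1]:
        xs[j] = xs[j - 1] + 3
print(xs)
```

[1, 1, 7, 10, 13]

j=2: 7>=1, unchanged → [1, 1, 7, 5, 8]
j=3: 5<7, xs[3] = 7+3 = 10 → [1, 1, 7, 10, 8]
j=4: 8<10, xs[4] = 10+3 = 13 → [1, 1, 7, 10, 13]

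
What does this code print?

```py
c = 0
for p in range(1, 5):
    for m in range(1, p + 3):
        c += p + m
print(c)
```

p=1,m=1: c = 0+2 = 2
p=1,m=2: c = 2+3 = 5
p=1,m=3: c = 5+4 = 9
p=2,m=1: c = 9+3 = 12
p=2,m=2: c = 12+4 = 16
p=2,m=3: c = 16+5 = 21
p=2,m=4: c = 21+6 = 27
p=3,m=1: c = 27+4 = 31
p=3,m=2: c = 31+5 = 36
p=3,m=3: c = 36+6 = 42
p=3,m=4: c = 42+7 = 49
p=3,m=5: c = 49+8 = 57
p=4,m=1: c = 57+5 = 62
p=4,m=2: c = 62+6 = 68
p=4,m=3: c = 68+7 = 75
p=4,m=4: c = 75+8 = 83
p=4,m=5: c = 83+9 = 92
p=4,m=6: c = 92+10 = 102

102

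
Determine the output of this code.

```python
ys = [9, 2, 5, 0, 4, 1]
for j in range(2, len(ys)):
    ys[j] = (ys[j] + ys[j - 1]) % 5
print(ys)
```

[9, 2, 2, 2, 1, 2]

j=2: ys[2] = (5+2)%5 = 2 → [9, 2, 2, 0, 4, 1]
j=3: ys[3] = (0+2)%5 = 2 → [9, 2, 2, 2, 4, 1]
j=4: ys[4] = (4+2)%5 = 1 → [9, 2, 2, 2, 1, 1]
j=5: ys[5] = (1+1)%5 = 2 → [9, 2, 2, 2, 1, 2]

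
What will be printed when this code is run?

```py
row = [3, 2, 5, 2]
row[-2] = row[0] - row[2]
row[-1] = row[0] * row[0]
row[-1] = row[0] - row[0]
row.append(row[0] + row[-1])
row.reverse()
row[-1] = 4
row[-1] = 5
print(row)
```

[3, 0, -2, 2, 5]

row[-2] = row[0]-row[2] = 3-5 = -2 → [3, 2, -2, 2]
row[-1] = row[0]*row[0] = 3*3 = 9 → [3, 2, -2, 9]
row[-1] = row[0]-row[0] = 3-3 = 0 → [3, 2, -2, 0]
append row[0]+row[-1] = 3+0 = 3 → [3, 2, -2, 0, 3]
reverse → [3, 0, -2, 2, 3]
row[-1] = 4 → [3, 0, -2, 2, 4]
row[-1] = 5 → [3, 0, -2, 2, 5]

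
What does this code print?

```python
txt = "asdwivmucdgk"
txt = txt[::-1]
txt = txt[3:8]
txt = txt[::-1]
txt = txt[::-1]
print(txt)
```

reverse → 'kgdcumviwdsa'
slice [3:8] → 'cumvi'
reverse → 'ivmuc'
reverse → 'cumvi'

cumvi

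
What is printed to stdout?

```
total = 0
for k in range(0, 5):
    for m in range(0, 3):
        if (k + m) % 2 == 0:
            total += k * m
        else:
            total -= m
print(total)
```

k=0,m=0: even sum, total = 0+0 = 0
k=0,m=1: odd sum, total = 0-1 = -1
k=0,m=2: even sum, total = (-1)+0 = -1
k=1,m=0: odd sum, total = (-1)-0 = -1
k=1,m=1: even sum, total = (-1)+1 = 0
k=1,m=2: odd sum, total = 0-2 = -2
k=2,m=0: even sum, total = (-2)+0 = -2
k=2,m=1: odd sum, total = (-2)-1 = -3
k=2,m=2: even sum, total = (-3)+4 = 1
k=3,m=0: odd sum, total = 1-0 = 1
k=3,m=1: even sum, total = 1+3 = 4
k=3,m=2: odd sum, total = 4-2 = 2
k=4,m=0: even sum, total = 2+0 = 2
k=4,m=1: odd sum, total = 2-1 = 1
k=4,m=2: even sum, total = 1+8 = 9

9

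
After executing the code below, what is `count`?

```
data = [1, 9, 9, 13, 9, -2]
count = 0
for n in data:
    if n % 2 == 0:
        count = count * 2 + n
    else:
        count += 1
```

8

n=1: not even, count = 0+1 = 1
n=9: not even, count = 1+1 = 2
n=9: not even, count = 2+1 = 3
n=13: not even, count = 3+1 = 4
n=9: not even, count = 4+1 = 5
n=-2: even, count = 5*2+(-2) = 8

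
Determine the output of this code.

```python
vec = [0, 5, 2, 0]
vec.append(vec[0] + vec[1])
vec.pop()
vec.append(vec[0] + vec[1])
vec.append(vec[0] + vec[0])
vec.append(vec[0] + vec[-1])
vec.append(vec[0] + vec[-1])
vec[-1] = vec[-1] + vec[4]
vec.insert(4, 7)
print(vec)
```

append vec[0]+vec[1] = 0+5 = 5 → [0, 5, 2, 0, 5]
pop() removes 5 → [0, 5, 2, 0]
append vec[0]+vec[1] = 0+5 = 5 → [0, 5, 2, 0, 5]
append vec[0]+vec[0] = 0+0 = 0 → [0, 5, 2, 0, 5, 0]
append vec[0]+vec[-1] = 0+0 = 0 → [0, 5, 2, 0, 5, 0, 0]
append vec[0]+vec[-1] = 0+0 = 0 → [0, 5, 2, 0, 5, 0, 0, 0]
vec[-1] = vec[-1]+vec[4] = 0+5 = 5 → [0, 5, 2, 0, 5, 0, 0, 5]
insert 7 at 4 → [0, 5, 2, 0, 7, 5, 0, 0, 5]

[0, 5, 2, 0, 7, 5, 0, 0, 5]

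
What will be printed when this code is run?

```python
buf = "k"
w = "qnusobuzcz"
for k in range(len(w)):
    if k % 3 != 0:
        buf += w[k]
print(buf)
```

knuobzc

k=0: skip
k=1: add 'n' → 'kn'
k=2: add 'u' → 'knu'
k=3: skip
k=4: add 'o' → 'knuo'
k=5: add 'b' → 'knuob'
k=6: skip
k=7: add 'z' → 'knuobz'
k=8: add 'c' → 'knuobzc'
k=9: skip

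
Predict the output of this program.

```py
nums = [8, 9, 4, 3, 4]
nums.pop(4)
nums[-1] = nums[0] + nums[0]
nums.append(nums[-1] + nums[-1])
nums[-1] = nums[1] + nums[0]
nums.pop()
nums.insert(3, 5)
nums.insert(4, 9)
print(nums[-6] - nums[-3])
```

3

pop(4) removes 4 → [8, 9, 4, 3]
nums[-1] = nums[0]+nums[0] = 8+8 = 16 → [8, 9, 4, 16]
append nums[-1]+nums[-1] = 16+16 = 32 → [8, 9, 4, 16, 32]
nums[-1] = nums[1]+nums[0] = 9+8 = 17 → [8, 9, 4, 16, 17]
pop() removes 17 → [8, 9, 4, 16]
insert 5 at 3 → [8, 9, 4, 5, 16]
insert 9 at 4 → [8, 9, 4, 5, 9, 16]
nums[-6]-nums[-3] = 8-5 = 3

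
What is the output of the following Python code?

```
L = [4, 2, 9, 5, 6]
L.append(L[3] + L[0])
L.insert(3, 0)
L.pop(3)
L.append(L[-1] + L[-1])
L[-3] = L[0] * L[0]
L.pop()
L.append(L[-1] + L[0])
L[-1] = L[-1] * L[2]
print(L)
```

[4, 2, 9, 5, 16, 9, 117]

append L[3]+L[0] = 5+4 = 9 → [4, 2, 9, 5, 6, 9]
insert 0 at 3 → [4, 2, 9, 0, 5, 6, 9]
pop(3) removes 0 → [4, 2, 9, 5, 6, 9]
append L[-1]+L[-1] = 9+9 = 18 → [4, 2, 9, 5, 6, 9, 18]
L[-3] = L[0]*L[0] = 4*4 = 16 → [4, 2, 9, 5, 16, 9, 18]
pop() removes 18 → [4, 2, 9, 5, 16, 9]
append L[-1]+L[0] = 9+4 = 13 → [4, 2, 9, 5, 16, 9, 13]
L[-1] = L[-1]*L[2] = 13*9 = 117 → [4, 2, 9, 5, 16, 9, 117]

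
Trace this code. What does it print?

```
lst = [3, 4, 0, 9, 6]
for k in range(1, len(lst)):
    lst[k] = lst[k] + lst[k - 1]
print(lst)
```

[3, 7, 7, 16, 22]

k=1: lst[1] = 4+3 = 7 → [3, 7, 0, 9, 6]
k=2: lst[2] = 0+7 = 7 → [3, 7, 7, 9, 6]
k=3: lst[3] = 9+7 = 16 → [3, 7, 7, 16, 6]
k=4: lst[4] = 6+16 = 22 → [3, 7, 7, 16, 22]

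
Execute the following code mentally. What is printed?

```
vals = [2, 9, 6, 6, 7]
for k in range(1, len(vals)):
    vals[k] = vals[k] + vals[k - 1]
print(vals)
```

[2, 11, 17, 23, 30]

k=1: vals[1] = 9+2 = 11 → [2, 11, 6, 6, 7]
k=2: vals[2] = 6+11 = 17 → [2, 11, 17, 6, 7]
k=3: vals[3] = 6+17 = 23 → [2, 11, 17, 23, 7]
k=4: vals[4] = 7+23 = 30 → [2, 11, 17, 23, 30]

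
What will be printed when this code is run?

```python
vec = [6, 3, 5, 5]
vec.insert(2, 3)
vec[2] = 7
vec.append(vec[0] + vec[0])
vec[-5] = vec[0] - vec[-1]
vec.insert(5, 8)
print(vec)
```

insert 3 at 2 → [6, 3, 3, 5, 5]
vec[2] = 7 → [6, 3, 7, 5, 5]
append vec[0]+vec[0] = 6+6 = 12 → [6, 3, 7, 5, 5, 12]
vec[-5] = vec[0]-vec[-1] = 6-12 = -6 → [6, -6, 7, 5, 5, 12]
insert 8 at 5 → [6, -6, 7, 5, 5, 8, 12]

[6, -6, 7, 5, 5, 8, 12]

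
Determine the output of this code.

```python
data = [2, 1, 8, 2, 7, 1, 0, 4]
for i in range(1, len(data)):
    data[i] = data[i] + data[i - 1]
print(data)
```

[2, 3, 11, 13, 20, 21, 21, 25]

i=1: data[1] = 1+2 = 3 → [2, 3, 8, 2, 7, 1, 0, 4]
i=2: data[2] = 8+3 = 11 → [2, 3, 11, 2, 7, 1, 0, 4]
i=3: data[3] = 2+11 = 13 → [2, 3, 11, 13, 7, 1, 0, 4]
i=4: data[4] = 7+13 = 20 → [2, 3, 11, 13, 20, 1, 0, 4]
i=5: data[5] = 1+20 = 21 → [2, 3, 11, 13, 20, 21, 0, 4]
i=6: data[6] = 0+21 = 21 → [2, 3, 11, 13, 20, 21, 21, 4]
i=7: data[7] = 4+21 = 25 → [2, 3, 11, 13, 20, 21, 21, 25]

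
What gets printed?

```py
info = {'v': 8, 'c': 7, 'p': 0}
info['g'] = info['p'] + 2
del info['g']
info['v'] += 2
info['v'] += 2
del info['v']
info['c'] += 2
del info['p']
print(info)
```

info['g'] = info['p']+2 = 2 → {'v': 8, 'c': 7, 'p': 0, 'g': 2}
del 'g' → {'v': 8, 'c': 7, 'p': 0}
info['v'] = 8+2 = 10 → {'v': 10, 'c': 7, 'p': 0}
info['v'] = 10+2 = 12 → {'v': 12, 'c': 7, 'p': 0}
del 'v' → {'c': 7, 'p': 0}
info['c'] = 7+2 = 9 → {'c': 9, 'p': 0}
del 'p' → {'c': 9}

{'c': 9}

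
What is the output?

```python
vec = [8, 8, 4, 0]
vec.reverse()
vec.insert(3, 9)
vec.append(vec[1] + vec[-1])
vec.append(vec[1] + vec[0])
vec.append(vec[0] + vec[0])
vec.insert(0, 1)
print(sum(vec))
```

reverse → [0, 4, 8, 8]
insert 9 at 3 → [0, 4, 8, 9, 8]
append vec[1]+vec[-1] = 4+8 = 12 → [0, 4, 8, 9, 8, 12]
append vec[1]+vec[0] = 4+0 = 4 → [0, 4, 8, 9, 8, 12, 4]
append vec[0]+vec[0] = 0+0 = 0 → [0, 4, 8, 9, 8, 12, 4, 0]
insert 1 at 0 → [1, 0, 4, 8, 9, 8, 12, 4, 0]
sum = 46

46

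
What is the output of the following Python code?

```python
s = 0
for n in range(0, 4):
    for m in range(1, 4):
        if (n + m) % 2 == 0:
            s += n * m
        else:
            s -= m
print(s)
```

8

n=0,m=1: odd sum, s = 0-1 = -1
n=0,m=2: even sum, s = (-1)+0 = -1
n=0,m=3: odd sum, s = (-1)-3 = -4
n=1,m=1: even sum, s = (-4)+1 = -3
n=1,m=2: odd sum, s = (-3)-2 = -5
n=1,m=3: even sum, s = (-5)+3 = -2
n=2,m=1: odd sum, s = (-2)-1 = -3
n=2,m=2: even sum, s = (-3)+4 = 1
n=2,m=3: odd sum, s = 1-3 = -2
n=3,m=1: even sum, s = (-2)+3 = 1
n=3,m=2: odd sum, s = 1-2 = -1
n=3,m=3: even sum, s = (-1)+9 = 8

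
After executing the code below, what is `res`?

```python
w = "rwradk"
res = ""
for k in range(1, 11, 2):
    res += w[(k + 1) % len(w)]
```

k=1: add w[2]='r' → 'r'
k=3: add w[4]='d' → 'rd'
k=5: add w[0]='r' → 'rdr'
k=7: add w[2]='r' → 'rdrr'
k=9: add w[4]='d' → 'rdrrd'

'rdrrd'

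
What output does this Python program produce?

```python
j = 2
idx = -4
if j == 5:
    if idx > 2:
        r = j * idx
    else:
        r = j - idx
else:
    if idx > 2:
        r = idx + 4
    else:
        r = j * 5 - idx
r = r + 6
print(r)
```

j=2, idx=-4
j == 5 is False; idx > 2 is False
→ r = j * 5 - idx = 14
r = 14+6 = 20

20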